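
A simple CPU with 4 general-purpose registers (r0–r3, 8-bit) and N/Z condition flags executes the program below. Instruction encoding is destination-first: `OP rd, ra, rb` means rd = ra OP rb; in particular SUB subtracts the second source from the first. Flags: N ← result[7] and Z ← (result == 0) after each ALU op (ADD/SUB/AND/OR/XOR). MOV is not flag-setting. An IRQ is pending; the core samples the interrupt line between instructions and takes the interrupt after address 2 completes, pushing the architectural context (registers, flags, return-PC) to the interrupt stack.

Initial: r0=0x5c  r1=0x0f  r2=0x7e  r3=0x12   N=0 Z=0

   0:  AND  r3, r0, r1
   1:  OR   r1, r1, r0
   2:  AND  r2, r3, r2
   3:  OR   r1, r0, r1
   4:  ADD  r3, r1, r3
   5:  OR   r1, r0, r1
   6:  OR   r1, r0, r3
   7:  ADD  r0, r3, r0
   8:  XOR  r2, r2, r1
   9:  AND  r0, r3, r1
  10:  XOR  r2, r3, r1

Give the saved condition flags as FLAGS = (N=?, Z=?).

FLAGS = (N=0, Z=0)

after  0: r0=0x5c r1=0x0f r2=0x7e r3=0x0c  N=0 Z=0
after  1: r0=0x5c r1=0x5f r2=0x7e r3=0x0c  N=0 Z=0
after  2: r0=0x5c r1=0x5f r2=0x0c r3=0x0c  N=0 Z=0
-- IRQ taken; context saved, return-PC = 3 --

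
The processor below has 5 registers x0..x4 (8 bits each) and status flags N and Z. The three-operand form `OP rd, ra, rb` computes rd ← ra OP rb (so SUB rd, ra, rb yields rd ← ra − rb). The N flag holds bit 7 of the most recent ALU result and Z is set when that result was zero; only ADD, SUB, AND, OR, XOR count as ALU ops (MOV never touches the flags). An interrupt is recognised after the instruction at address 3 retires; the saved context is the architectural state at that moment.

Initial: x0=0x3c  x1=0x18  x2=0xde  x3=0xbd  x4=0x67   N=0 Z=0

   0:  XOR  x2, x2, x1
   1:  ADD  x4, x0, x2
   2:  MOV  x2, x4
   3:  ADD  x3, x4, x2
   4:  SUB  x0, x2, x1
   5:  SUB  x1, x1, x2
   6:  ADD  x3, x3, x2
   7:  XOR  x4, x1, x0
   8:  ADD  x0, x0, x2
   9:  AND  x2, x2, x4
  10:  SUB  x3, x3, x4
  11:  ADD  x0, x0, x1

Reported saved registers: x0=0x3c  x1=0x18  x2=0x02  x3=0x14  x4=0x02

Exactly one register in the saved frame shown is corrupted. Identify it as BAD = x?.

after  0: x0=0x3c x1=0x18 x2=0xc6 x3=0xbd x4=0x67  N=1 Z=0
after  1: x0=0x3c x1=0x18 x2=0xc6 x3=0xbd x4=0x02  N=0 Z=0
after  2: x0=0x3c x1=0x18 x2=0x02 x3=0xbd x4=0x02  N=0 Z=0
after  3: x0=0x3c x1=0x18 x2=0x02 x3=0x04 x4=0x02  N=0 Z=0
-- IRQ taken; context saved, return-PC = 4 --
mismatch: x3: reported 0x14 vs actual 0x04

BAD = x3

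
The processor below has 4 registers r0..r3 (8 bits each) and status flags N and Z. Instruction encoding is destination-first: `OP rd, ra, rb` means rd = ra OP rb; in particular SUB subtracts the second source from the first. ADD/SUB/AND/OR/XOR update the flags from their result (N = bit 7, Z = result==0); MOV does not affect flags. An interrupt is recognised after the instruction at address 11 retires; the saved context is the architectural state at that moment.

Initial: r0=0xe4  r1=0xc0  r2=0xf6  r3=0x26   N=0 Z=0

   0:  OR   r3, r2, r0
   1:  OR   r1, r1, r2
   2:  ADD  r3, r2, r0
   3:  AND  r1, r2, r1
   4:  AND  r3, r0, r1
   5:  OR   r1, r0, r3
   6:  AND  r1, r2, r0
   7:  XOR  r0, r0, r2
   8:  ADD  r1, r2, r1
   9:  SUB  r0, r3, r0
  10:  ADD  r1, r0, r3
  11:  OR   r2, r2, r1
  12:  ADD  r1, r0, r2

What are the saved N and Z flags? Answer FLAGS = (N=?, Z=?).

after  0: r0=0xe4 r1=0xc0 r2=0xf6 r3=0xf6  N=1 Z=0
after  1: r0=0xe4 r1=0xf6 r2=0xf6 r3=0xf6  N=1 Z=0
after  2: r0=0xe4 r1=0xf6 r2=0xf6 r3=0xda  N=1 Z=0
after  3: r0=0xe4 r1=0xf6 r2=0xf6 r3=0xda  N=1 Z=0
after  4: r0=0xe4 r1=0xf6 r2=0xf6 r3=0xe4  N=1 Z=0
after  5: r0=0xe4 r1=0xe4 r2=0xf6 r3=0xe4  N=1 Z=0
after  6: r0=0xe4 r1=0xe4 r2=0xf6 r3=0xe4  N=1 Z=0
after  7: r0=0x12 r1=0xe4 r2=0xf6 r3=0xe4  N=0 Z=0
after  8: r0=0x12 r1=0xda r2=0xf6 r3=0xe4  N=1 Z=0
after  9: r0=0xd2 r1=0xda r2=0xf6 r3=0xe4  N=1 Z=0
after 10: r0=0xd2 r1=0xb6 r2=0xf6 r3=0xe4  N=1 Z=0
after 11: r0=0xd2 r1=0xb6 r2=0xf6 r3=0xe4  N=1 Z=0
-- IRQ taken; context saved, return-PC = 12 --

FLAGS = (N=1, Z=0)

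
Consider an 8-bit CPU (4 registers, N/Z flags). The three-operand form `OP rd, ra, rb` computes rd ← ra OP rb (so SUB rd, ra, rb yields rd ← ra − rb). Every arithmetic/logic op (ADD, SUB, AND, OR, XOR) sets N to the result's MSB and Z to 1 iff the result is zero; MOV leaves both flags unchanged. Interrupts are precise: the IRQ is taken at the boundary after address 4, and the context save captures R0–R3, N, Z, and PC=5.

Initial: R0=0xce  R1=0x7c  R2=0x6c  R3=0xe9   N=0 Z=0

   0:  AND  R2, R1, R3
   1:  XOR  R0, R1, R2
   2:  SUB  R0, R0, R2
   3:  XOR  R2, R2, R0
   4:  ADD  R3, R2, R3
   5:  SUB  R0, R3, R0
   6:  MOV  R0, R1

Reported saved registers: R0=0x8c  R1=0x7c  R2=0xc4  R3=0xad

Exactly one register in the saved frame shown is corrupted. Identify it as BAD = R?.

BAD = R0

after  0: R0=0xce R1=0x7c R2=0x68 R3=0xe9  N=0 Z=0
after  1: R0=0x14 R1=0x7c R2=0x68 R3=0xe9  N=0 Z=0
after  2: R0=0xac R1=0x7c R2=0x68 R3=0xe9  N=1 Z=0
after  3: R0=0xac R1=0x7c R2=0xc4 R3=0xe9  N=1 Z=0
after  4: R0=0xac R1=0x7c R2=0xc4 R3=0xad  N=1 Z=0
-- IRQ taken; context saved, return-PC = 5 --
mismatch: R0: reported 0x8c vs actual 0xac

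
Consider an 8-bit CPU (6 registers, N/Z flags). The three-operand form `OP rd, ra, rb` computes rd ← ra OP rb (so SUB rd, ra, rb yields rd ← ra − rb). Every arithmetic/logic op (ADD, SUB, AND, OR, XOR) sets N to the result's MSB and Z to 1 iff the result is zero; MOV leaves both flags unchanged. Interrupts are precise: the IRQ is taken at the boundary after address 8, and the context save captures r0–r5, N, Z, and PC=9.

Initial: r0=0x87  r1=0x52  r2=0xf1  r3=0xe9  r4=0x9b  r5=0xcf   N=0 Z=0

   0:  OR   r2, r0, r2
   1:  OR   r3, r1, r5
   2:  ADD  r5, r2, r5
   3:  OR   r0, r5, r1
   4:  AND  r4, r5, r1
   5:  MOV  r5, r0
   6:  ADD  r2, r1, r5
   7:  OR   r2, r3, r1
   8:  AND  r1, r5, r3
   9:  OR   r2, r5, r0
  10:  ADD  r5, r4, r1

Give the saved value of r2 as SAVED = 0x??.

SAVED = 0xdf

after  0: r0=0x87 r1=0x52 r2=0xf7 r3=0xe9 r4=0x9b r5=0xcf  N=1 Z=0
after  1: r0=0x87 r1=0x52 r2=0xf7 r3=0xdf r4=0x9b r5=0xcf  N=1 Z=0
after  2: r0=0x87 r1=0x52 r2=0xf7 r3=0xdf r4=0x9b r5=0xc6  N=1 Z=0
after  3: r0=0xd6 r1=0x52 r2=0xf7 r3=0xdf r4=0x9b r5=0xc6  N=1 Z=0
after  4: r0=0xd6 r1=0x52 r2=0xf7 r3=0xdf r4=0x42 r5=0xc6  N=0 Z=0
after  5: r0=0xd6 r1=0x52 r2=0xf7 r3=0xdf r4=0x42 r5=0xd6  N=0 Z=0
after  6: r0=0xd6 r1=0x52 r2=0x28 r3=0xdf r4=0x42 r5=0xd6  N=0 Z=0
after  7: r0=0xd6 r1=0x52 r2=0xdf r3=0xdf r4=0x42 r5=0xd6  N=1 Z=0
after  8: r0=0xd6 r1=0xd6 r2=0xdf r3=0xdf r4=0x42 r5=0xd6  N=1 Z=0
-- IRQ taken; context saved, return-PC = 9 --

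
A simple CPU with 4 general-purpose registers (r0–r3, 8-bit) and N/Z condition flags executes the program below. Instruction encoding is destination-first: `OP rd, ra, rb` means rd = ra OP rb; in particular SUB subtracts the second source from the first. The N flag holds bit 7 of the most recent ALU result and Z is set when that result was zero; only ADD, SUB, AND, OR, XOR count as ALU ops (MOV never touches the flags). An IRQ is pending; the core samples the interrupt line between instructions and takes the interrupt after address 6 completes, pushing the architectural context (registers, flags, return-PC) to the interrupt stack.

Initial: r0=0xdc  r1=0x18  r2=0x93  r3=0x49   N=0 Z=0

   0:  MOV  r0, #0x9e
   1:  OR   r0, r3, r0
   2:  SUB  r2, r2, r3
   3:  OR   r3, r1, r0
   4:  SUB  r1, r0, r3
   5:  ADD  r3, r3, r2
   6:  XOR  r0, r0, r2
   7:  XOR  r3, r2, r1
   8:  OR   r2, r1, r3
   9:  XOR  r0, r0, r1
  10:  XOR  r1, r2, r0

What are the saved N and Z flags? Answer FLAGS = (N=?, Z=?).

after  0: r0=0x9e r1=0x18 r2=0x93 r3=0x49  N=0 Z=0
after  1: r0=0xdf r1=0x18 r2=0x93 r3=0x49  N=1 Z=0
after  2: r0=0xdf r1=0x18 r2=0x4a r3=0x49  N=0 Z=0
after  3: r0=0xdf r1=0x18 r2=0x4a r3=0xdf  N=1 Z=0
after  4: r0=0xdf r1=0x00 r2=0x4a r3=0xdf  N=0 Z=1
after  5: r0=0xdf r1=0x00 r2=0x4a r3=0x29  N=0 Z=0
after  6: r0=0x95 r1=0x00 r2=0x4a r3=0x29  N=1 Z=0
-- IRQ taken; context saved, return-PC = 7 --

FLAGS = (N=1, Z=0)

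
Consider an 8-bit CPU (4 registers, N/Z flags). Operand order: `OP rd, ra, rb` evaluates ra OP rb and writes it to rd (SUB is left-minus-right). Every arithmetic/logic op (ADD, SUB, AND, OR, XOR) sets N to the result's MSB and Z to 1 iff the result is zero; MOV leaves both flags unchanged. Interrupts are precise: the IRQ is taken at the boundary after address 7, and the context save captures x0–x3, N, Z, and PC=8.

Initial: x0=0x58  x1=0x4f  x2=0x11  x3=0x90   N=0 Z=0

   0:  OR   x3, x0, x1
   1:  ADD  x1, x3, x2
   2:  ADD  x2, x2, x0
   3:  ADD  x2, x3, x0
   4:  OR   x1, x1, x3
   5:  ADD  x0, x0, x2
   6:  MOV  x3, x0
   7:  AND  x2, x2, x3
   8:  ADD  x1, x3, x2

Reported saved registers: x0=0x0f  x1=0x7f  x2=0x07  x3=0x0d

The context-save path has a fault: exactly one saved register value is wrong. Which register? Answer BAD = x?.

after  0: x0=0x58 x1=0x4f x2=0x11 x3=0x5f  N=0 Z=0
after  1: x0=0x58 x1=0x70 x2=0x11 x3=0x5f  N=0 Z=0
after  2: x0=0x58 x1=0x70 x2=0x69 x3=0x5f  N=0 Z=0
after  3: x0=0x58 x1=0x70 x2=0xb7 x3=0x5f  N=1 Z=0
after  4: x0=0x58 x1=0x7f x2=0xb7 x3=0x5f  N=0 Z=0
after  5: x0=0x0f x1=0x7f x2=0xb7 x3=0x5f  N=0 Z=0
after  6: x0=0x0f x1=0x7f x2=0xb7 x3=0x0f  N=0 Z=0
after  7: x0=0x0f x1=0x7f x2=0x07 x3=0x0f  N=0 Z=0
-- IRQ taken; context saved, return-PC = 8 --
mismatch: x3: reported 0x0d vs actual 0x0f

BAD = x3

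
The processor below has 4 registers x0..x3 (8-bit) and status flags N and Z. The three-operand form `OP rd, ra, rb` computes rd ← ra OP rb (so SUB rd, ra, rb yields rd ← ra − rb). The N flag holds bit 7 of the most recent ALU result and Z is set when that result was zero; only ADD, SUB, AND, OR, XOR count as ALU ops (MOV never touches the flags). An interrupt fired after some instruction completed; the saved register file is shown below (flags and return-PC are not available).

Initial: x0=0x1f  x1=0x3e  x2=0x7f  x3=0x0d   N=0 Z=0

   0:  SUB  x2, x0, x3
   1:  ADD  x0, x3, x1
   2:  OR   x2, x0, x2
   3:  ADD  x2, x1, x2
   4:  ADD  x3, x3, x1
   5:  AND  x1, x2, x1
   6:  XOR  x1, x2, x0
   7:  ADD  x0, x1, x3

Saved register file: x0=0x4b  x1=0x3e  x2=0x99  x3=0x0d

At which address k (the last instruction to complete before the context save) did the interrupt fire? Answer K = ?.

K = 3

after  0: x0=0x1f x1=0x3e x2=0x12 x3=0x0d  N=0 Z=0
after  1: x0=0x4b x1=0x3e x2=0x12 x3=0x0d  N=0 Z=0
after  2: x0=0x4b x1=0x3e x2=0x5b x3=0x0d  N=0 Z=0
after  3: x0=0x4b x1=0x3e x2=0x99 x3=0x0d  N=1 Z=0
-- IRQ taken; context saved, return-PC = 4 --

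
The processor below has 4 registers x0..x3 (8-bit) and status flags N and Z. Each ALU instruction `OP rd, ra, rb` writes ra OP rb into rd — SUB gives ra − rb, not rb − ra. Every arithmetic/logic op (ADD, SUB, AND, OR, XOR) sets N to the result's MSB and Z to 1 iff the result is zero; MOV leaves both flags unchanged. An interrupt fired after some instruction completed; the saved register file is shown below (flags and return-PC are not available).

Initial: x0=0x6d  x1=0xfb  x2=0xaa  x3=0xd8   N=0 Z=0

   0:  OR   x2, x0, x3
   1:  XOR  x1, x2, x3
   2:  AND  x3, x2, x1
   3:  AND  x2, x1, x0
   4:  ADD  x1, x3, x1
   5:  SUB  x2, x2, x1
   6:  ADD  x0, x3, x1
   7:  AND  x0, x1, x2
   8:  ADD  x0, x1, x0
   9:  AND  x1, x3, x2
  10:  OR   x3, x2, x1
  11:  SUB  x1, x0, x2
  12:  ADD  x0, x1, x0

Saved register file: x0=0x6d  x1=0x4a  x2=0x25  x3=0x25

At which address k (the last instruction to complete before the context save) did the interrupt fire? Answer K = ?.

K = 4

after  0: x0=0x6d x1=0xfb x2=0xfd x3=0xd8  N=1 Z=0
after  1: x0=0x6d x1=0x25 x2=0xfd x3=0xd8  N=0 Z=0
after  2: x0=0x6d x1=0x25 x2=0xfd x3=0x25  N=0 Z=0
after  3: x0=0x6d x1=0x25 x2=0x25 x3=0x25  N=0 Z=0
after  4: x0=0x6d x1=0x4a x2=0x25 x3=0x25  N=0 Z=0
-- IRQ taken; context saved, return-PC = 5 --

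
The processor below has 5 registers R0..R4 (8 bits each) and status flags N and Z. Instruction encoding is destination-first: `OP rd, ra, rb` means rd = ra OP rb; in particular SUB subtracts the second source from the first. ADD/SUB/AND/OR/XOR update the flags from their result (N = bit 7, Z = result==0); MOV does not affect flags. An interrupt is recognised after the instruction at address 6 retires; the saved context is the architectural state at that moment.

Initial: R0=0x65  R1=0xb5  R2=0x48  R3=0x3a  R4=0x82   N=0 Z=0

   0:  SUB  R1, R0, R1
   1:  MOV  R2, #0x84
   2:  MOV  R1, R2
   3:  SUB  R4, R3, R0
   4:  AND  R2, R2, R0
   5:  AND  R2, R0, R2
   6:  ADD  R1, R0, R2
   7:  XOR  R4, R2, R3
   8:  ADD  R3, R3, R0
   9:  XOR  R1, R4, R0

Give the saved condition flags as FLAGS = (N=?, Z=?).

after  0: R0=0x65 R1=0xb0 R2=0x48 R3=0x3a R4=0x82  N=1 Z=0
after  1: R0=0x65 R1=0xb0 R2=0x84 R3=0x3a R4=0x82  N=1 Z=0
after  2: R0=0x65 R1=0x84 R2=0x84 R3=0x3a R4=0x82  N=1 Z=0
after  3: R0=0x65 R1=0x84 R2=0x84 R3=0x3a R4=0xd5  N=1 Z=0
after  4: R0=0x65 R1=0x84 R2=0x04 R3=0x3a R4=0xd5  N=0 Z=0
after  5: R0=0x65 R1=0x84 R2=0x04 R3=0x3a R4=0xd5  N=0 Z=0
after  6: R0=0x65 R1=0x69 R2=0x04 R3=0x3a R4=0xd5  N=0 Z=0
-- IRQ taken; context saved, return-PC = 7 --

FLAGS = (N=0, Z=0)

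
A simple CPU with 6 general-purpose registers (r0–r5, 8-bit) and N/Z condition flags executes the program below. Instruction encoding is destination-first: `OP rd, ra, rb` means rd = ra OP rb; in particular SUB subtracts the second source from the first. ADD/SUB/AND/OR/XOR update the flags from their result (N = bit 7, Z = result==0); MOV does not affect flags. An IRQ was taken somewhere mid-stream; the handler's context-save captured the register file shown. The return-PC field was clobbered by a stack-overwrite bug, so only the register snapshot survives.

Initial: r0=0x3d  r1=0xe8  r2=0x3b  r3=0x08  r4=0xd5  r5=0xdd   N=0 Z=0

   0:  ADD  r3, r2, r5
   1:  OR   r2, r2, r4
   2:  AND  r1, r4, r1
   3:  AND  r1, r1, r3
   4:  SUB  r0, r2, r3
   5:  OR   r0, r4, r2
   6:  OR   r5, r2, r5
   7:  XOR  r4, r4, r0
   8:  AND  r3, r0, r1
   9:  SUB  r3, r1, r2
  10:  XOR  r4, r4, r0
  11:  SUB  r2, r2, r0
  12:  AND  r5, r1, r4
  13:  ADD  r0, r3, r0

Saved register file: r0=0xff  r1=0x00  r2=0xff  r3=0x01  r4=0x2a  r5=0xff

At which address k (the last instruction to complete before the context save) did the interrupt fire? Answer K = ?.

after  0: r0=0x3d r1=0xe8 r2=0x3b r3=0x18 r4=0xd5 r5=0xdd  N=0 Z=0
after  1: r0=0x3d r1=0xe8 r2=0xff r3=0x18 r4=0xd5 r5=0xdd  N=1 Z=0
after  2: r0=0x3d r1=0xc0 r2=0xff r3=0x18 r4=0xd5 r5=0xdd  N=1 Z=0
after  3: r0=0x3d r1=0x00 r2=0xff r3=0x18 r4=0xd5 r5=0xdd  N=0 Z=1
after  4: r0=0xe7 r1=0x00 r2=0xff r3=0x18 r4=0xd5 r5=0xdd  N=1 Z=0
after  5: r0=0xff r1=0x00 r2=0xff r3=0x18 r4=0xd5 r5=0xdd  N=1 Z=0
after  6: r0=0xff r1=0x00 r2=0xff r3=0x18 r4=0xd5 r5=0xff  N=1 Z=0
after  7: r0=0xff r1=0x00 r2=0xff r3=0x18 r4=0x2a r5=0xff  N=0 Z=0
after  8: r0=0xff r1=0x00 r2=0xff r3=0x00 r4=0x2a r5=0xff  N=0 Z=1
after  9: r0=0xff r1=0x00 r2=0xff r3=0x01 r4=0x2a r5=0xff  N=0 Z=0
-- IRQ taken; context saved, return-PC = 10 --

K = 9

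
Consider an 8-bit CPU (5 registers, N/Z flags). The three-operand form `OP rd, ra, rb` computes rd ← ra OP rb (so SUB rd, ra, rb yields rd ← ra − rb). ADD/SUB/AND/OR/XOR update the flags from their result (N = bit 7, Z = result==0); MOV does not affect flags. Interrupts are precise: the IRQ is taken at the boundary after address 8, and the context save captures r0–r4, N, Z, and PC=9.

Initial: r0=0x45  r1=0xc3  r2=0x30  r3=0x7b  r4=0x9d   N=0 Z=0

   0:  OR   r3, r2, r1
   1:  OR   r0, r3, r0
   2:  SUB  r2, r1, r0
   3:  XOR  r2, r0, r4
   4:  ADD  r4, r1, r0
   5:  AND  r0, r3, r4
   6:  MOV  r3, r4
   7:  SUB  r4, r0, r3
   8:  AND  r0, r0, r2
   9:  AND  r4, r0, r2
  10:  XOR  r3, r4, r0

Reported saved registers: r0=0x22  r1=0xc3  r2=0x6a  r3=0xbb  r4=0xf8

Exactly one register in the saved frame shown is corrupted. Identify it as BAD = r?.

after  0: r0=0x45 r1=0xc3 r2=0x30 r3=0xf3 r4=0x9d  N=1 Z=0
after  1: r0=0xf7 r1=0xc3 r2=0x30 r3=0xf3 r4=0x9d  N=1 Z=0
after  2: r0=0xf7 r1=0xc3 r2=0xcc r3=0xf3 r4=0x9d  N=1 Z=0
after  3: r0=0xf7 r1=0xc3 r2=0x6a r3=0xf3 r4=0x9d  N=0 Z=0
after  4: r0=0xf7 r1=0xc3 r2=0x6a r3=0xf3 r4=0xba  N=1 Z=0
after  5: r0=0xb2 r1=0xc3 r2=0x6a r3=0xf3 r4=0xba  N=1 Z=0
after  6: r0=0xb2 r1=0xc3 r2=0x6a r3=0xba r4=0xba  N=1 Z=0
after  7: r0=0xb2 r1=0xc3 r2=0x6a r3=0xba r4=0xf8  N=1 Z=0
after  8: r0=0x22 r1=0xc3 r2=0x6a r3=0xba r4=0xf8  N=0 Z=0
-- IRQ taken; context saved, return-PC = 9 --
mismatch: r3: reported 0xbb vs actual 0xba

BAD = r3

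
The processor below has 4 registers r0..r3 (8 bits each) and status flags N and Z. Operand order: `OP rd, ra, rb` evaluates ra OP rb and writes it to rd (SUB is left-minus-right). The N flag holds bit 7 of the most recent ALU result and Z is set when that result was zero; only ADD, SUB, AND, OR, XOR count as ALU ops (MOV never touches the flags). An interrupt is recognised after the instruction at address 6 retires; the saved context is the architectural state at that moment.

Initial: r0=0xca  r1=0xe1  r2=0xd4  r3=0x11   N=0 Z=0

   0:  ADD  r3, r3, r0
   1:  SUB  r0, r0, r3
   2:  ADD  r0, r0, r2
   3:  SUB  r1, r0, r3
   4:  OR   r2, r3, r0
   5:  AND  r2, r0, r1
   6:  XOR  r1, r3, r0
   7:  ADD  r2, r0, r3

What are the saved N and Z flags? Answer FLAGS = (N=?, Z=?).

FLAGS = (N=0, Z=0)

after  0: r0=0xca r1=0xe1 r2=0xd4 r3=0xdb  N=1 Z=0
after  1: r0=0xef r1=0xe1 r2=0xd4 r3=0xdb  N=1 Z=0
after  2: r0=0xc3 r1=0xe1 r2=0xd4 r3=0xdb  N=1 Z=0
after  3: r0=0xc3 r1=0xe8 r2=0xd4 r3=0xdb  N=1 Z=0
after  4: r0=0xc3 r1=0xe8 r2=0xdb r3=0xdb  N=1 Z=0
after  5: r0=0xc3 r1=0xe8 r2=0xc0 r3=0xdb  N=1 Z=0
after  6: r0=0xc3 r1=0x18 r2=0xc0 r3=0xdb  N=0 Z=0
-- IRQ taken; context saved, return-PC = 7 --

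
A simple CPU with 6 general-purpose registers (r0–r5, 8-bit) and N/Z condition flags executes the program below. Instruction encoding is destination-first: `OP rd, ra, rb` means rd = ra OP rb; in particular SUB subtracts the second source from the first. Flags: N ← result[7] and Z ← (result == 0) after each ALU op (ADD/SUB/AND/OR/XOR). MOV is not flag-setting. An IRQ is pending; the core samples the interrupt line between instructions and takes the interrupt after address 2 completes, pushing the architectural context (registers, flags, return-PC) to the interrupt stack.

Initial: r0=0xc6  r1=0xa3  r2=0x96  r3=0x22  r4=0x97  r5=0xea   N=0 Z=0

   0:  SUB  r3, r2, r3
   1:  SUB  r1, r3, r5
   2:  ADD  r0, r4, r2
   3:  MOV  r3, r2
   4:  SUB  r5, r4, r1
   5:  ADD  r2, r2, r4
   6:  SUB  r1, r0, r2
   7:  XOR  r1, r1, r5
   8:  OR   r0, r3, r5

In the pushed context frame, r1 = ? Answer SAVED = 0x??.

SAVED = 0x8a

after  0: r0=0xc6 r1=0xa3 r2=0x96 r3=0x74 r4=0x97 r5=0xea  N=0 Z=0
after  1: r0=0xc6 r1=0x8a r2=0x96 r3=0x74 r4=0x97 r5=0xea  N=1 Z=0
after  2: r0=0x2d r1=0x8a r2=0x96 r3=0x74 r4=0x97 r5=0xea  N=0 Z=0
-- IRQ taken; context saved, return-PC = 3 --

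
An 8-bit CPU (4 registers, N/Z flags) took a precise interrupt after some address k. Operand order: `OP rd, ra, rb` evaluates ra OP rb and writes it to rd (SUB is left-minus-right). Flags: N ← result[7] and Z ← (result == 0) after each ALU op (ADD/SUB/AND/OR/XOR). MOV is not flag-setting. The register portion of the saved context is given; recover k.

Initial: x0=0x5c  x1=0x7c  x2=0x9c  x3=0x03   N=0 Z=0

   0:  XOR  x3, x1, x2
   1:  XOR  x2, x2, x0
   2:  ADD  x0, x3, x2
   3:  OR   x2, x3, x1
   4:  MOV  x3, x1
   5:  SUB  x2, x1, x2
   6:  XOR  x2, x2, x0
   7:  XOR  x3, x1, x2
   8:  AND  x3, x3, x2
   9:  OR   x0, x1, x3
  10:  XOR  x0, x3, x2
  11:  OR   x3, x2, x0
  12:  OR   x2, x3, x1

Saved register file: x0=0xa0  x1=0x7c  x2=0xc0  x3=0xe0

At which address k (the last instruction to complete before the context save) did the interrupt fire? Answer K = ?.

after  0: x0=0x5c x1=0x7c x2=0x9c x3=0xe0  N=1 Z=0
after  1: x0=0x5c x1=0x7c x2=0xc0 x3=0xe0  N=1 Z=0
after  2: x0=0xa0 x1=0x7c x2=0xc0 x3=0xe0  N=1 Z=0
-- IRQ taken; context saved, return-PC = 3 --

K = 2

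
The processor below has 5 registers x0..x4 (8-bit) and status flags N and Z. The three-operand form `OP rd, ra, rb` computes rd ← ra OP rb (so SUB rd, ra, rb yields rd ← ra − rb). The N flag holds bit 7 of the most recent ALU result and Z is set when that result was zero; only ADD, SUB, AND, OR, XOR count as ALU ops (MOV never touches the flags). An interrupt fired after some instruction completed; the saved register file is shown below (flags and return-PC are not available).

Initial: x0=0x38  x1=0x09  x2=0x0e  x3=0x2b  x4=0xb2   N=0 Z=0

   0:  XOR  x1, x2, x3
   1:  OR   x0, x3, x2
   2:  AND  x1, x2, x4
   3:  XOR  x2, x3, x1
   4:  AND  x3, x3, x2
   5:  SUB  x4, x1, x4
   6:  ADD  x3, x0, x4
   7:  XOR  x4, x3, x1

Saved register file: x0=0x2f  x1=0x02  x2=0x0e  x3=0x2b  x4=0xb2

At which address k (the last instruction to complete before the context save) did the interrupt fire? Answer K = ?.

after  0: x0=0x38 x1=0x25 x2=0x0e x3=0x2b x4=0xb2  N=0 Z=0
after  1: x0=0x2f x1=0x25 x2=0x0e x3=0x2b x4=0xb2  N=0 Z=0
after  2: x0=0x2f x1=0x02 x2=0x0e x3=0x2b x4=0xb2  N=0 Z=0
-- IRQ taken; context saved, return-PC = 3 --

K = 2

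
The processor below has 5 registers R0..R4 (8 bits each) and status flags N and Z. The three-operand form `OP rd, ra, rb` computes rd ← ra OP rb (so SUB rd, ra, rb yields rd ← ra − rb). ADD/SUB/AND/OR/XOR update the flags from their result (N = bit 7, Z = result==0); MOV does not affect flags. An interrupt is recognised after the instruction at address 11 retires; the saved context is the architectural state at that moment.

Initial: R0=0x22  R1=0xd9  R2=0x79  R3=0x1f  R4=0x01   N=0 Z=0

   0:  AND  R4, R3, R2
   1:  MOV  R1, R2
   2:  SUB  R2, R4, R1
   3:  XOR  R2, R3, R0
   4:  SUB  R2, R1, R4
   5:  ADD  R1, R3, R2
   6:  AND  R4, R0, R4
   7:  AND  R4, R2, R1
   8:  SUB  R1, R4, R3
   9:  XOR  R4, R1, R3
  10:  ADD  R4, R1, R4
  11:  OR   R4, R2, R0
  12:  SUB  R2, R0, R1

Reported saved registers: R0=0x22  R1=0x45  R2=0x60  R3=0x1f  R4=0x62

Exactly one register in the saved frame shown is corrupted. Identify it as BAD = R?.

after  0: R0=0x22 R1=0xd9 R2=0x79 R3=0x1f R4=0x19  N=0 Z=0
after  1: R0=0x22 R1=0x79 R2=0x79 R3=0x1f R4=0x19  N=0 Z=0
after  2: R0=0x22 R1=0x79 R2=0xa0 R3=0x1f R4=0x19  N=1 Z=0
after  3: R0=0x22 R1=0x79 R2=0x3d R3=0x1f R4=0x19  N=0 Z=0
after  4: R0=0x22 R1=0x79 R2=0x60 R3=0x1f R4=0x19  N=0 Z=0
after  5: R0=0x22 R1=0x7f R2=0x60 R3=0x1f R4=0x19  N=0 Z=0
after  6: R0=0x22 R1=0x7f R2=0x60 R3=0x1f R4=0x00  N=0 Z=1
after  7: R0=0x22 R1=0x7f R2=0x60 R3=0x1f R4=0x60  N=0 Z=0
after  8: R0=0x22 R1=0x41 R2=0x60 R3=0x1f R4=0x60  N=0 Z=0
after  9: R0=0x22 R1=0x41 R2=0x60 R3=0x1f R4=0x5e  N=0 Z=0
after 10: R0=0x22 R1=0x41 R2=0x60 R3=0x1f R4=0x9f  N=1 Z=0
after 11: R0=0x22 R1=0x41 R2=0x60 R3=0x1f R4=0x62  N=0 Z=0
-- IRQ taken; context saved, return-PC = 12 --
mismatch: R1: reported 0x45 vs actual 0x41

BAD = R1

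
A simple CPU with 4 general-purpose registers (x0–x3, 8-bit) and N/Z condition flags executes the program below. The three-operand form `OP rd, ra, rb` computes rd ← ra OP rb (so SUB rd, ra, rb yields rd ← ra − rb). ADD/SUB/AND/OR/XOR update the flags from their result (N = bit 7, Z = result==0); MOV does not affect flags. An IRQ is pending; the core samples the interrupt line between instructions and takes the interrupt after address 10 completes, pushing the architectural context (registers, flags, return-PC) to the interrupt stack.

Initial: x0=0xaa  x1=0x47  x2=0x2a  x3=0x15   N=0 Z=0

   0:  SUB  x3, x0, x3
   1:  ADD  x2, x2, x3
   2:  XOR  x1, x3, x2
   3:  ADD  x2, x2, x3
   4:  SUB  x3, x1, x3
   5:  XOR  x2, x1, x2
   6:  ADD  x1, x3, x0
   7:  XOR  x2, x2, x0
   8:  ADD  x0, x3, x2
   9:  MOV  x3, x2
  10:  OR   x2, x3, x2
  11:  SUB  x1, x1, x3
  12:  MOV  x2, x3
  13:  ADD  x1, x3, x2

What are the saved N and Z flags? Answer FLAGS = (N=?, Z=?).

after  0: x0=0xaa x1=0x47 x2=0x2a x3=0x95  N=1 Z=0
after  1: x0=0xaa x1=0x47 x2=0xbf x3=0x95  N=1 Z=0
after  2: x0=0xaa x1=0x2a x2=0xbf x3=0x95  N=0 Z=0
after  3: x0=0xaa x1=0x2a x2=0x54 x3=0x95  N=0 Z=0
after  4: x0=0xaa x1=0x2a x2=0x54 x3=0x95  N=1 Z=0
after  5: x0=0xaa x1=0x2a x2=0x7e x3=0x95  N=0 Z=0
after  6: x0=0xaa x1=0x3f x2=0x7e x3=0x95  N=0 Z=0
after  7: x0=0xaa x1=0x3f x2=0xd4 x3=0x95  N=1 Z=0
after  8: x0=0x69 x1=0x3f x2=0xd4 x3=0x95  N=0 Z=0
after  9: x0=0x69 x1=0x3f x2=0xd4 x3=0xd4  N=0 Z=0
after 10: x0=0x69 x1=0x3f x2=0xd4 x3=0xd4  N=1 Z=0
-- IRQ taken; context saved, return-PC = 11 --

FLAGS = (N=1, Z=0)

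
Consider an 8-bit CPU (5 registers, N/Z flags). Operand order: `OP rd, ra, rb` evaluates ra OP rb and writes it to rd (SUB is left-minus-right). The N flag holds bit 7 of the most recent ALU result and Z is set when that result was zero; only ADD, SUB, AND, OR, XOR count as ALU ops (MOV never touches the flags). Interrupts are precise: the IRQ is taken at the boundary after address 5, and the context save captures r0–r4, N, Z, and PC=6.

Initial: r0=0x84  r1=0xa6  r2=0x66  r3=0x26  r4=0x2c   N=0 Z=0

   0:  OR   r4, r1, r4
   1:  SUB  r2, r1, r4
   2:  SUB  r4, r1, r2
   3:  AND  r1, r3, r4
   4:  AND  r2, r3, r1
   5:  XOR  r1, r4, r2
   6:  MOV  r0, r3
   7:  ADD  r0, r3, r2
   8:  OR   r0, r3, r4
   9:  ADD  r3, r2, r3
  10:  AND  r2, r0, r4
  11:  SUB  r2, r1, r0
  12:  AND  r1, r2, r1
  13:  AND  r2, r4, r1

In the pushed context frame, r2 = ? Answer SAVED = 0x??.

SAVED = 0x26

after  0: r0=0x84 r1=0xa6 r2=0x66 r3=0x26 r4=0xae  N=1 Z=0
after  1: r0=0x84 r1=0xa6 r2=0xf8 r3=0x26 r4=0xae  N=1 Z=0
after  2: r0=0x84 r1=0xa6 r2=0xf8 r3=0x26 r4=0xae  N=1 Z=0
after  3: r0=0x84 r1=0x26 r2=0xf8 r3=0x26 r4=0xae  N=0 Z=0
after  4: r0=0x84 r1=0x26 r2=0x26 r3=0x26 r4=0xae  N=0 Z=0
after  5: r0=0x84 r1=0x88 r2=0x26 r3=0x26 r4=0xae  N=1 Z=0
-- IRQ taken; context saved, return-PC = 6 --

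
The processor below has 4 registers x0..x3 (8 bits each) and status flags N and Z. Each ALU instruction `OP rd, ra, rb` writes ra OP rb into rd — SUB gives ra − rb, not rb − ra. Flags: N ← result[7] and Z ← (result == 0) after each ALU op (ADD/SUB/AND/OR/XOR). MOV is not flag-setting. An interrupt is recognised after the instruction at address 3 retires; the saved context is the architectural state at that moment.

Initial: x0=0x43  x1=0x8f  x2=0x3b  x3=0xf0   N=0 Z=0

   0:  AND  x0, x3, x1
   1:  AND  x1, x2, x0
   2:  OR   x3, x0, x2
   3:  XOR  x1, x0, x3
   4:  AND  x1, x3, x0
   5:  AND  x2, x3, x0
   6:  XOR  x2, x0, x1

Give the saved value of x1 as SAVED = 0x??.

after  0: x0=0x80 x1=0x8f x2=0x3b x3=0xf0  N=1 Z=0
after  1: x0=0x80 x1=0x00 x2=0x3b x3=0xf0  N=0 Z=1
after  2: x0=0x80 x1=0x00 x2=0x3b x3=0xbb  N=1 Z=0
after  3: x0=0x80 x1=0x3b x2=0x3b x3=0xbb  N=0 Z=0
-- IRQ taken; context saved, return-PC = 4 --

SAVED = 0x3b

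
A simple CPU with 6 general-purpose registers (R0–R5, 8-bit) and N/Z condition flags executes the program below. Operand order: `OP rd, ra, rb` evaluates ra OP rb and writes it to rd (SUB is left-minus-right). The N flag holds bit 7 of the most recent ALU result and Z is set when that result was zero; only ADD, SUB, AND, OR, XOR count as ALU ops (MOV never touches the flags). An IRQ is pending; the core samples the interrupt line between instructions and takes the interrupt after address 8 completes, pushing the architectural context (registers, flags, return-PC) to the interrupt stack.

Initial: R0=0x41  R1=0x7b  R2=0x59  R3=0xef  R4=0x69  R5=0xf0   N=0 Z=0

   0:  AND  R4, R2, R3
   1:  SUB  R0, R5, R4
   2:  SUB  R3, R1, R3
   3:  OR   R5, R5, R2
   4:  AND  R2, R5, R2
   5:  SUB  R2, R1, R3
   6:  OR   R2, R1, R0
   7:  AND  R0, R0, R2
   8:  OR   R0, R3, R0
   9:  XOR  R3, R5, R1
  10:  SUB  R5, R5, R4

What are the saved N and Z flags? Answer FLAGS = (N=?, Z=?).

FLAGS = (N=1, Z=0)

after  0: R0=0x41 R1=0x7b R2=0x59 R3=0xef R4=0x49 R5=0xf0  N=0 Z=0
after  1: R0=0xa7 R1=0x7b R2=0x59 R3=0xef R4=0x49 R5=0xf0  N=1 Z=0
after  2: R0=0xa7 R1=0x7b R2=0x59 R3=0x8c R4=0x49 R5=0xf0  N=1 Z=0
after  3: R0=0xa7 R1=0x7b R2=0x59 R3=0x8c R4=0x49 R5=0xf9  N=1 Z=0
after  4: R0=0xa7 R1=0x7b R2=0x59 R3=0x8c R4=0x49 R5=0xf9  N=0 Z=0
after  5: R0=0xa7 R1=0x7b R2=0xef R3=0x8c R4=0x49 R5=0xf9  N=1 Z=0
after  6: R0=0xa7 R1=0x7b R2=0xff R3=0x8c R4=0x49 R5=0xf9  N=1 Z=0
after  7: R0=0xa7 R1=0x7b R2=0xff R3=0x8c R4=0x49 R5=0xf9  N=1 Z=0
after  8: R0=0xaf R1=0x7b R2=0xff R3=0x8c R4=0x49 R5=0xf9  N=1 Z=0
-- IRQ taken; context saved, return-PC = 9 --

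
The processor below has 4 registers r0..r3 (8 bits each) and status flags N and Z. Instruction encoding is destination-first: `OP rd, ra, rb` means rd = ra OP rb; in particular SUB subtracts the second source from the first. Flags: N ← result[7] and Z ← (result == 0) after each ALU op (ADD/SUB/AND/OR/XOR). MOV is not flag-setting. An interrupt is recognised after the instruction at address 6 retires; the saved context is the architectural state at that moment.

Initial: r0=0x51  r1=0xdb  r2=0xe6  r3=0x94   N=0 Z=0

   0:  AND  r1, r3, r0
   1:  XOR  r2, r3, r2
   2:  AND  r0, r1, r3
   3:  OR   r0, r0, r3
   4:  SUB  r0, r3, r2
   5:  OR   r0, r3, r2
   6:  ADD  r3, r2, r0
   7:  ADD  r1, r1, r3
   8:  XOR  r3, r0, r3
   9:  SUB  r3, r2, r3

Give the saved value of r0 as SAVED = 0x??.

after  0: r0=0x51 r1=0x10 r2=0xe6 r3=0x94  N=0 Z=0
after  1: r0=0x51 r1=0x10 r2=0x72 r3=0x94  N=0 Z=0
after  2: r0=0x10 r1=0x10 r2=0x72 r3=0x94  N=0 Z=0
after  3: r0=0x94 r1=0x10 r2=0x72 r3=0x94  N=1 Z=0
after  4: r0=0x22 r1=0x10 r2=0x72 r3=0x94  N=0 Z=0
after  5: r0=0xf6 r1=0x10 r2=0x72 r3=0x94  N=1 Z=0
after  6: r0=0xf6 r1=0x10 r2=0x72 r3=0x68  N=0 Z=0
-- IRQ taken; context saved, return-PC = 7 --

SAVED = 0xf6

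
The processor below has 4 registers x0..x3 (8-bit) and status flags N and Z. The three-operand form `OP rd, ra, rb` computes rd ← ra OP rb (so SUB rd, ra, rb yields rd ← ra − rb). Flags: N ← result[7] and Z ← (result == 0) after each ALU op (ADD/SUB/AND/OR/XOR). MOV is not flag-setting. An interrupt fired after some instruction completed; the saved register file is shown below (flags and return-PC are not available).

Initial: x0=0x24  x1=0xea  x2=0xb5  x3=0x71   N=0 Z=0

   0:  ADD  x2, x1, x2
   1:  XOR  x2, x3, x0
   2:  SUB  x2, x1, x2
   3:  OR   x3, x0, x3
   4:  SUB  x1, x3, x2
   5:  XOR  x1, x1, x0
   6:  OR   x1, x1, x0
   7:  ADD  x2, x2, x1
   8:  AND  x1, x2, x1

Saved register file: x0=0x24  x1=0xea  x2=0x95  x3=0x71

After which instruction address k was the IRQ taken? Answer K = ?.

K = 2

after  0: x0=0x24 x1=0xea x2=0x9f x3=0x71  N=1 Z=0
after  1: x0=0x24 x1=0xea x2=0x55 x3=0x71  N=0 Z=0
after  2: x0=0x24 x1=0xea x2=0x95 x3=0x71  N=1 Z=0
-- IRQ taken; context saved, return-PC = 3 --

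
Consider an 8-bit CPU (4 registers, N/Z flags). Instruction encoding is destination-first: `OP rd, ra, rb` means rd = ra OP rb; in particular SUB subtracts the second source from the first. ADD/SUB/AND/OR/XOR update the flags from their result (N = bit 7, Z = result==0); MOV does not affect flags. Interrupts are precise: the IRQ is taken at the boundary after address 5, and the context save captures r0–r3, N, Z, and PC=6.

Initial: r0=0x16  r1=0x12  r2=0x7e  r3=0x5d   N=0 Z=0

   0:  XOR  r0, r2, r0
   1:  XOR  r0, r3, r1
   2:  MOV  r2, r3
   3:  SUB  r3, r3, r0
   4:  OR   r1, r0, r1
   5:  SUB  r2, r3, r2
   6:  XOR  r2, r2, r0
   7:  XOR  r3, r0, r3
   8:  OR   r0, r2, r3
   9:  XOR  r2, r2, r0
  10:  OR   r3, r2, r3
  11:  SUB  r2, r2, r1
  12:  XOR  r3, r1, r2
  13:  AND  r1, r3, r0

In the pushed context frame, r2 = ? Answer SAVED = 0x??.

after  0: r0=0x68 r1=0x12 r2=0x7e r3=0x5d  N=0 Z=0
after  1: r0=0x4f r1=0x12 r2=0x7e r3=0x5d  N=0 Z=0
after  2: r0=0x4f r1=0x12 r2=0x5d r3=0x5d  N=0 Z=0
after  3: r0=0x4f r1=0x12 r2=0x5d r3=0x0e  N=0 Z=0
after  4: r0=0x4f r1=0x5f r2=0x5d r3=0x0e  N=0 Z=0
after  5: r0=0x4f r1=0x5f r2=0xb1 r3=0x0e  N=1 Z=0
-- IRQ taken; context saved, return-PC = 6 --

SAVED = 0xb1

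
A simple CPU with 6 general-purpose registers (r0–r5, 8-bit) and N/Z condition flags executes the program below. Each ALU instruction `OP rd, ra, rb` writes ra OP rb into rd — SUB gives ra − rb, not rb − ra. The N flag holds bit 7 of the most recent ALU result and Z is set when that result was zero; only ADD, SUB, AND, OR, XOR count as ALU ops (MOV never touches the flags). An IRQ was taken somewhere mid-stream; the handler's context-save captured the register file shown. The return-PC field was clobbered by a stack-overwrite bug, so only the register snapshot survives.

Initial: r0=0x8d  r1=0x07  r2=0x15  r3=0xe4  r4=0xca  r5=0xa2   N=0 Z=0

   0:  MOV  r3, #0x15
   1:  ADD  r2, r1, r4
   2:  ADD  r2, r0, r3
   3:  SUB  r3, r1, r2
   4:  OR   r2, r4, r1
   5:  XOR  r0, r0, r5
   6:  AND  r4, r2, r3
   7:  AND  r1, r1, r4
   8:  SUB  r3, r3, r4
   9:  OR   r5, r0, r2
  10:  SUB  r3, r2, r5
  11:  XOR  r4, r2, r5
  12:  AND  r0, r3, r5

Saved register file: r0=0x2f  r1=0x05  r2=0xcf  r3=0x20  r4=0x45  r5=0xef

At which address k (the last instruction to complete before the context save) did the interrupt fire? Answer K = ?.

after  0: r0=0x8d r1=0x07 r2=0x15 r3=0x15 r4=0xca r5=0xa2  N=0 Z=0
after  1: r0=0x8d r1=0x07 r2=0xd1 r3=0x15 r4=0xca r5=0xa2  N=1 Z=0
after  2: r0=0x8d r1=0x07 r2=0xa2 r3=0x15 r4=0xca r5=0xa2  N=1 Z=0
after  3: r0=0x8d r1=0x07 r2=0xa2 r3=0x65 r4=0xca r5=0xa2  N=0 Z=0
after  4: r0=0x8d r1=0x07 r2=0xcf r3=0x65 r4=0xca r5=0xa2  N=1 Z=0
after  5: r0=0x2f r1=0x07 r2=0xcf r3=0x65 r4=0xca r5=0xa2  N=0 Z=0
after  6: r0=0x2f r1=0x07 r2=0xcf r3=0x65 r4=0x45 r5=0xa2  N=0 Z=0
after  7: r0=0x2f r1=0x05 r2=0xcf r3=0x65 r4=0x45 r5=0xa2  N=0 Z=0
after  8: r0=0x2f r1=0x05 r2=0xcf r3=0x20 r4=0x45 r5=0xa2  N=0 Z=0
after  9: r0=0x2f r1=0x05 r2=0xcf r3=0x20 r4=0x45 r5=0xef  N=1 Z=0
-- IRQ taken; context saved, return-PC = 10 --

K = 9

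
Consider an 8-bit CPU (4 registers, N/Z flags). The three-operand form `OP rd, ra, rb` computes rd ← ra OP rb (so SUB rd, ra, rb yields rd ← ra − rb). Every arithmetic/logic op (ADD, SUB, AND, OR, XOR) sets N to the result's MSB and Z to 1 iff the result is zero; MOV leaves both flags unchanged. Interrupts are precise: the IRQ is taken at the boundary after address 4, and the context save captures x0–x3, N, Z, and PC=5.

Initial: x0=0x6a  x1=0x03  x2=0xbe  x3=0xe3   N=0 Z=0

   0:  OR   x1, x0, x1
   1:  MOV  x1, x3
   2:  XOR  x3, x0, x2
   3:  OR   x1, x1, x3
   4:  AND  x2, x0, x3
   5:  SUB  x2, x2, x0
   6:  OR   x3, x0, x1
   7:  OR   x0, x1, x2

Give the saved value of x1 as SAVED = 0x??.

after  0: x0=0x6a x1=0x6b x2=0xbe x3=0xe3  N=0 Z=0
after  1: x0=0x6a x1=0xe3 x2=0xbe x3=0xe3  N=0 Z=0
after  2: x0=0x6a x1=0xe3 x2=0xbe x3=0xd4  N=1 Z=0
after  3: x0=0x6a x1=0xf7 x2=0xbe x3=0xd4  N=1 Z=0
after  4: x0=0x6a x1=0xf7 x2=0x40 x3=0xd4  N=0 Z=0
-- IRQ taken; context saved, return-PC = 5 --

SAVED = 0xf7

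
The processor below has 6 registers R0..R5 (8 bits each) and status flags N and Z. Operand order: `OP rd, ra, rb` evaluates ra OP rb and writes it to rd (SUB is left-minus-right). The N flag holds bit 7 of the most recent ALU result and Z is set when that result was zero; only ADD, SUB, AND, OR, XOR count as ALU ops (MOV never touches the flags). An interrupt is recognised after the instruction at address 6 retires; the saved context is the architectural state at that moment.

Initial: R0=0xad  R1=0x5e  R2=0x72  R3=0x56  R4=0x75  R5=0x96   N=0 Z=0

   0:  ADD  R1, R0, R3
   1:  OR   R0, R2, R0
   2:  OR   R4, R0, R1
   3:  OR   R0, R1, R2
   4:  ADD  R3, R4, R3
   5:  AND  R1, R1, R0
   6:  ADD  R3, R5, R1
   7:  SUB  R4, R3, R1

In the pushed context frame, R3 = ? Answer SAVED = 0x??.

after  0: R0=0xad R1=0x03 R2=0x72 R3=0x56 R4=0x75 R5=0x96  N=0 Z=0
after  1: R0=0xff R1=0x03 R2=0x72 R3=0x56 R4=0x75 R5=0x96  N=1 Z=0
after  2: R0=0xff R1=0x03 R2=0x72 R3=0x56 R4=0xff R5=0x96  N=1 Z=0
after  3: R0=0x73 R1=0x03 R2=0x72 R3=0x56 R4=0xff R5=0x96  N=0 Z=0
after  4: R0=0x73 R1=0x03 R2=0x72 R3=0x55 R4=0xff R5=0x96  N=0 Z=0
after  5: R0=0x73 R1=0x03 R2=0x72 R3=0x55 R4=0xff R5=0x96  N=0 Z=0
after  6: R0=0x73 R1=0x03 R2=0x72 R3=0x99 R4=0xff R5=0x96  N=1 Z=0
-- IRQ taken; context saved, return-PC = 7 --

SAVED = 0x99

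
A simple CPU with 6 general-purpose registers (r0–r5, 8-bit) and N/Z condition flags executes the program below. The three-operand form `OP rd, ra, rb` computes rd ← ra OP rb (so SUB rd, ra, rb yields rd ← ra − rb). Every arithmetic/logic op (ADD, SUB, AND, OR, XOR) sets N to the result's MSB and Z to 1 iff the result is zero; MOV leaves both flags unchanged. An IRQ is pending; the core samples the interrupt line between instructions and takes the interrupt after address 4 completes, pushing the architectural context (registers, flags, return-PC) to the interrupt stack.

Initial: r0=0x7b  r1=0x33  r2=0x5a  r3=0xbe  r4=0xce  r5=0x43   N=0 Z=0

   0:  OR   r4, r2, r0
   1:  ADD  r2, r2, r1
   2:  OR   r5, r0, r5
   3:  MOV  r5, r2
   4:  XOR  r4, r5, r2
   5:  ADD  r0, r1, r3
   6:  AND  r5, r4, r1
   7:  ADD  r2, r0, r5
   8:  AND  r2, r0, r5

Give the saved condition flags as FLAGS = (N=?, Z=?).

after  0: r0=0x7b r1=0x33 r2=0x5a r3=0xbe r4=0x7b r5=0x43  N=0 Z=0
after  1: r0=0x7b r1=0x33 r2=0x8d r3=0xbe r4=0x7b r5=0x43  N=1 Z=0
after  2: r0=0x7b r1=0x33 r2=0x8d r3=0xbe r4=0x7b r5=0x7b  N=0 Z=0
after  3: r0=0x7b r1=0x33 r2=0x8d r3=0xbe r4=0x7b r5=0x8d  N=0 Z=0
after  4: r0=0x7b r1=0x33 r2=0x8d r3=0xbe r4=0x00 r5=0x8d  N=0 Z=1
-- IRQ taken; context saved, return-PC = 5 --

FLAGS = (N=0, Z=1)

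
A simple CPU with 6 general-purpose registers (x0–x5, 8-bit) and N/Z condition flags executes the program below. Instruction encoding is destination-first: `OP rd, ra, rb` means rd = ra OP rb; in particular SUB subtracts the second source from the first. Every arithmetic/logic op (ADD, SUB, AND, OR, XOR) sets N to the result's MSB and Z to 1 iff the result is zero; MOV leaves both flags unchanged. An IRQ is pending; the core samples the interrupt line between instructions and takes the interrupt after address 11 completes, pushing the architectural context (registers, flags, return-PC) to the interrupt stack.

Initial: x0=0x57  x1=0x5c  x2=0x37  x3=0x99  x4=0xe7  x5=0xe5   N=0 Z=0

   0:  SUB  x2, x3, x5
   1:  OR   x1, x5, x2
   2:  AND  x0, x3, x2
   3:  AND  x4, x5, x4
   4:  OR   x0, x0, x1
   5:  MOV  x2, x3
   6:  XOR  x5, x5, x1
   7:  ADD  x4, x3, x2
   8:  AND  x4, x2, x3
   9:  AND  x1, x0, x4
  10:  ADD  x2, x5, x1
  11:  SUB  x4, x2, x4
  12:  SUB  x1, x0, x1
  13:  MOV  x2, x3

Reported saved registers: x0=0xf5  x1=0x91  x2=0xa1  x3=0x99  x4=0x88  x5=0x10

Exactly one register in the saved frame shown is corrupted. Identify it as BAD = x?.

BAD = x4

after  0: x0=0x57 x1=0x5c x2=0xb4 x3=0x99 x4=0xe7 x5=0xe5  N=1 Z=0
after  1: x0=0x57 x1=0xf5 x2=0xb4 x3=0x99 x4=0xe7 x5=0xe5  N=1 Z=0
after  2: x0=0x90 x1=0xf5 x2=0xb4 x3=0x99 x4=0xe7 x5=0xe5  N=1 Z=0
after  3: x0=0x90 x1=0xf5 x2=0xb4 x3=0x99 x4=0xe5 x5=0xe5  N=1 Z=0
after  4: x0=0xf5 x1=0xf5 x2=0xb4 x3=0x99 x4=0xe5 x5=0xe5  N=1 Z=0
after  5: x0=0xf5 x1=0xf5 x2=0x99 x3=0x99 x4=0xe5 x5=0xe5  N=1 Z=0
after  6: x0=0xf5 x1=0xf5 x2=0x99 x3=0x99 x4=0xe5 x5=0x10  N=0 Z=0
after  7: x0=0xf5 x1=0xf5 x2=0x99 x3=0x99 x4=0x32 x5=0x10  N=0 Z=0
after  8: x0=0xf5 x1=0xf5 x2=0x99 x3=0x99 x4=0x99 x5=0x10  N=1 Z=0
after  9: x0=0xf5 x1=0x91 x2=0x99 x3=0x99 x4=0x99 x5=0x10  N=1 Z=0
after 10: x0=0xf5 x1=0x91 x2=0xa1 x3=0x99 x4=0x99 x5=0x10  N=1 Z=0
after 11: x0=0xf5 x1=0x91 x2=0xa1 x3=0x99 x4=0x08 x5=0x10  N=0 Z=0
-- IRQ taken; context saved, return-PC = 12 --
mismatch: x4: reported 0x88 vs actual 0x08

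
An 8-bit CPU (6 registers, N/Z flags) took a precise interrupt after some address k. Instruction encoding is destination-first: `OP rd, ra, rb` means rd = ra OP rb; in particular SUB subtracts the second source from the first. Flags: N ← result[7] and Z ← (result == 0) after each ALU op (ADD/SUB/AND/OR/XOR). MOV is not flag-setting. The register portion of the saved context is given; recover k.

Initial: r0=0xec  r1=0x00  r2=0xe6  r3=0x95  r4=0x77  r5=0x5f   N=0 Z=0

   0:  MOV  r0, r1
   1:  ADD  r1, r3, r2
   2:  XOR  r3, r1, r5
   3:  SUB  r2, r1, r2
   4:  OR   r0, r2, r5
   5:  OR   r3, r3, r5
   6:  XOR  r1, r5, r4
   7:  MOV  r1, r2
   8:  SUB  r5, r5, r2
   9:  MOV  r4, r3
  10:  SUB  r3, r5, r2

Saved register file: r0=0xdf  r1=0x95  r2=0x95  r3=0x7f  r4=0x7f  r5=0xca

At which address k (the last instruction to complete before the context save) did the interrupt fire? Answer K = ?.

after  0: r0=0x00 r1=0x00 r2=0xe6 r3=0x95 r4=0x77 r5=0x5f  N=0 Z=0
after  1: r0=0x00 r1=0x7b r2=0xe6 r3=0x95 r4=0x77 r5=0x5f  N=0 Z=0
after  2: r0=0x00 r1=0x7b r2=0xe6 r3=0x24 r4=0x77 r5=0x5f  N=0 Z=0
after  3: r0=0x00 r1=0x7b r2=0x95 r3=0x24 r4=0x77 r5=0x5f  N=1 Z=0
after  4: r0=0xdf r1=0x7b r2=0x95 r3=0x24 r4=0x77 r5=0x5f  N=1 Z=0
after  5: r0=0xdf r1=0x7b r2=0x95 r3=0x7f r4=0x77 r5=0x5f  N=0 Z=0
after  6: r0=0xdf r1=0x28 r2=0x95 r3=0x7f r4=0x77 r5=0x5f  N=0 Z=0
after  7: r0=0xdf r1=0x95 r2=0x95 r3=0x7f r4=0x77 r5=0x5f  N=0 Z=0
after  8: r0=0xdf r1=0x95 r2=0x95 r3=0x7f r4=0x77 r5=0xca  N=1 Z=0
after  9: r0=0xdf r1=0x95 r2=0x95 r3=0x7f r4=0x7f r5=0xca  N=1 Z=0
-- IRQ taken; context saved, return-PC = 10 --

K = 9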